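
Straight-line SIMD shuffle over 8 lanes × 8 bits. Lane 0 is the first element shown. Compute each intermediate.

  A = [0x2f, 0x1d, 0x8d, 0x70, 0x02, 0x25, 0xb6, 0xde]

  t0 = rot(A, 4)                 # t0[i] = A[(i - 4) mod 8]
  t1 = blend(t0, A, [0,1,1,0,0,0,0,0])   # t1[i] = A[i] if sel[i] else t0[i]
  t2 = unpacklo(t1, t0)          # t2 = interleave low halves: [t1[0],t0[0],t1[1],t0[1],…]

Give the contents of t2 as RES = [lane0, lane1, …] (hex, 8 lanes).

→ t0 |02|25|b6|de|2f|1d|8d|70|
→ t1 |02|1d|8d|de|2f|1d|8d|70|
→ t2 |02|02|1d|25|8d|b6|de|de|

RES = [ 0x02  0x02  0x1d  0x25  0x8d  0xb6  0xde  0xde ]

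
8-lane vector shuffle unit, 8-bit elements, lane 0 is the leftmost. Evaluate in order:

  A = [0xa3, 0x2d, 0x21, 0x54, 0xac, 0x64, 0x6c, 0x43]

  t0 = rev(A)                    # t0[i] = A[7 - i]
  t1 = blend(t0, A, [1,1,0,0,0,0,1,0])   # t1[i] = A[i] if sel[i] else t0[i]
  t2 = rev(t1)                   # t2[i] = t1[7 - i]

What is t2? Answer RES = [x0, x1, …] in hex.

  t0: 43 6c 64 ac 54 21 2d a3
  t1: a3 2d 64 ac 54 21 6c a3
  t2: a3 6c 21 54 ac 64 2d a3

RES = [ 0xa3  0x6c  0x21  0x54  0xac  0x64  0x2d  0xa3 ]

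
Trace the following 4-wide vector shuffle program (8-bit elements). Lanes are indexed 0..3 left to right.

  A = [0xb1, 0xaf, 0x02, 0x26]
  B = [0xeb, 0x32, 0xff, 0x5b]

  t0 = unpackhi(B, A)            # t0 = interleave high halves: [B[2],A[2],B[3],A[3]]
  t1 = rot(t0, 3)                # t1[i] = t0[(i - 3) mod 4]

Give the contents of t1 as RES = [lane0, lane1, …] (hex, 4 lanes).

t0 = [0xff, 0x02, 0x5b, 0x26]
t1 = [0x02, 0x5b, 0x26, 0xff]

RES = [0x02, 0x5b, 0x26, 0xff]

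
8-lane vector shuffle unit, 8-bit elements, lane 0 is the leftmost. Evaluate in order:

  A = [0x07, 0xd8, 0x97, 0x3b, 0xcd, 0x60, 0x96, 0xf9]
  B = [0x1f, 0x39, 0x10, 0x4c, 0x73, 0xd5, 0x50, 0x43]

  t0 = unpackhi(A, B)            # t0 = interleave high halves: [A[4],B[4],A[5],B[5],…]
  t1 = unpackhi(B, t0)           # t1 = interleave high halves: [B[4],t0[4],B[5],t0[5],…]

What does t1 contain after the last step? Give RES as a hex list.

RES = [ 0x73  0x96  0xd5  0x50  0x50  0xf9  0x43  0x43 ]

→ t0 |cd|73|60|d5|96|50|f9|43|
→ t1 |73|96|d5|50|50|f9|43|43|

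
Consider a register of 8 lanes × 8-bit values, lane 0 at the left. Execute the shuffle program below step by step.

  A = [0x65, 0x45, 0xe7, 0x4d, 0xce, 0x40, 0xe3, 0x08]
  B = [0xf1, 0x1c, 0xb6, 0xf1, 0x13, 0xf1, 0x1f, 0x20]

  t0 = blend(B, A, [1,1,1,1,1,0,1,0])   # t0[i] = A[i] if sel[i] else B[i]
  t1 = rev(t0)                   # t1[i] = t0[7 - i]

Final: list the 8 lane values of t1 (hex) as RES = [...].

  t0: 65 45 e7 4d ce f1 e3 20
  t1: 20 e3 f1 ce 4d e7 45 65

RES = [ 0x20  0xe3  0xf1  0xce  0x4d  0xe7  0x45  0x65 ]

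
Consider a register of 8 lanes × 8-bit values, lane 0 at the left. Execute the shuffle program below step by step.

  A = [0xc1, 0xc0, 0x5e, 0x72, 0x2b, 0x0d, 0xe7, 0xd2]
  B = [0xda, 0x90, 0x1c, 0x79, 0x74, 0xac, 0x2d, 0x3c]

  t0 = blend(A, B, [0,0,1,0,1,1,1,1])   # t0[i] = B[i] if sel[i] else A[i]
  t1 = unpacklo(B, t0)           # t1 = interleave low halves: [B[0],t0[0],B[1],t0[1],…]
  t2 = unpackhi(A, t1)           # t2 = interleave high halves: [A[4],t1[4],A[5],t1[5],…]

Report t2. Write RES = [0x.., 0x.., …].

→ t0 |c1|c0|1c|72|74|ac|2d|3c|
→ t1 |da|c1|90|c0|1c|1c|79|72|
→ t2 |2b|1c|0d|1c|e7|79|d2|72|

RES = [0x2b, 0x1c, 0x0d, 0x1c, 0xe7, 0x79, 0xd2, 0x72]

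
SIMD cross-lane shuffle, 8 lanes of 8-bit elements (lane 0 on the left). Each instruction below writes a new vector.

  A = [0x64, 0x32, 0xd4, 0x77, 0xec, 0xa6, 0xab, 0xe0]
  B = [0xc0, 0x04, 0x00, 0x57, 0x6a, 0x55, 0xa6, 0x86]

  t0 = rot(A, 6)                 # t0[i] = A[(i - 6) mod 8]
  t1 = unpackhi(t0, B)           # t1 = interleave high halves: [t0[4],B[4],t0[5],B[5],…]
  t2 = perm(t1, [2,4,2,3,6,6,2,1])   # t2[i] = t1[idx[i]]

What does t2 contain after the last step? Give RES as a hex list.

RES = [0xe0, 0x64, 0xe0, 0x55, 0x32, 0x32, 0xe0, 0x6a]

→ t0 |d4|77|ec|a6|ab|e0|64|32|
→ t1 |ab|6a|e0|55|64|a6|32|86|
→ t2 |e0|64|e0|55|32|32|e0|6a|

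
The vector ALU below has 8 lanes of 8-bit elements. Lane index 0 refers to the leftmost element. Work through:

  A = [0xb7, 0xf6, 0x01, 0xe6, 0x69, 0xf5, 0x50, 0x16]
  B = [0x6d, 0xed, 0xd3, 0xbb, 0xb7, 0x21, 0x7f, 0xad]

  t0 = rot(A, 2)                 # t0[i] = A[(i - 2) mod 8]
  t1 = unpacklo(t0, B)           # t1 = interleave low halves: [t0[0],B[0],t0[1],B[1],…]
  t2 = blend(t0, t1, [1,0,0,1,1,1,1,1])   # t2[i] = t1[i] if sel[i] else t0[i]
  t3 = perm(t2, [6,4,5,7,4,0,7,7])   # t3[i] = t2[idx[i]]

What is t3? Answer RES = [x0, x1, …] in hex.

t0 = [0x50, 0x16, 0xb7, 0xf6, 0x01, 0xe6, 0x69, 0xf5]
t1 = [0x50, 0x6d, 0x16, 0xed, 0xb7, 0xd3, 0xf6, 0xbb]
t2 = [0x50, 0x16, 0xb7, 0xed, 0xb7, 0xd3, 0xf6, 0xbb]
t3 = [0xf6, 0xb7, 0xd3, 0xbb, 0xb7, 0x50, 0xbb, 0xbb]

RES = [0xf6, 0xb7, 0xd3, 0xbb, 0xb7, 0x50, 0xbb, 0xbb]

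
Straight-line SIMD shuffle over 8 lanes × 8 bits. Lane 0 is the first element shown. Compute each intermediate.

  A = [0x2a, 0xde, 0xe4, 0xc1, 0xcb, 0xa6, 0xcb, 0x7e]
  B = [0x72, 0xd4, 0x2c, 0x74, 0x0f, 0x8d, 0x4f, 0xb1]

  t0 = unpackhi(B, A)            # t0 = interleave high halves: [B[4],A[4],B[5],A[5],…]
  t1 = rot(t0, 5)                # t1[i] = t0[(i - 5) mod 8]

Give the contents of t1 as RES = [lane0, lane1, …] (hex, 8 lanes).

RES = [0xa6, 0x4f, 0xcb, 0xb1, 0x7e, 0x0f, 0xcb, 0x8d]

t0 = [0x0f, 0xcb, 0x8d, 0xa6, 0x4f, 0xcb, 0xb1, 0x7e]
t1 = [0xa6, 0x4f, 0xcb, 0xb1, 0x7e, 0x0f, 0xcb, 0x8d]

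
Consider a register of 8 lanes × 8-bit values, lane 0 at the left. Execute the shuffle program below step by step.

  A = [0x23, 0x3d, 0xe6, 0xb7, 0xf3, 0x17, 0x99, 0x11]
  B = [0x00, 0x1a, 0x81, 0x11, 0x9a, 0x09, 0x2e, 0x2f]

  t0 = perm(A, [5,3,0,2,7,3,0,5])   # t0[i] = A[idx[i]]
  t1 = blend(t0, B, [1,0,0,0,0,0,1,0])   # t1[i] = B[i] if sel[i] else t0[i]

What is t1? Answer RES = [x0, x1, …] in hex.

t0 = [0x17, 0xb7, 0x23, 0xe6, 0x11, 0xb7, 0x23, 0x17]
t1 = [0x00, 0xb7, 0x23, 0xe6, 0x11, 0xb7, 0x2e, 0x17]

RES = [ 0x00  0xb7  0x23  0xe6  0x11  0xb7  0x2e  0x17 ]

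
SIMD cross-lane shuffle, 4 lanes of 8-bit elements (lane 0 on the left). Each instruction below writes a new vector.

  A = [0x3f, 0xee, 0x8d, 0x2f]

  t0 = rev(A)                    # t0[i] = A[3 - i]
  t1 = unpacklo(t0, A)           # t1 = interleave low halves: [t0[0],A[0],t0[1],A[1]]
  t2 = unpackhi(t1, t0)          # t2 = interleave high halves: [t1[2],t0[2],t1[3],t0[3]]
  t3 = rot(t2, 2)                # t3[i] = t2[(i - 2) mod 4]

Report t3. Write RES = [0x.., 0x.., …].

RES = [0xee, 0x3f, 0x8d, 0xee]

  t0: 2f 8d ee 3f
  t1: 2f 3f 8d ee
  t2: 8d ee ee 3f
  t3: ee 3f 8d ee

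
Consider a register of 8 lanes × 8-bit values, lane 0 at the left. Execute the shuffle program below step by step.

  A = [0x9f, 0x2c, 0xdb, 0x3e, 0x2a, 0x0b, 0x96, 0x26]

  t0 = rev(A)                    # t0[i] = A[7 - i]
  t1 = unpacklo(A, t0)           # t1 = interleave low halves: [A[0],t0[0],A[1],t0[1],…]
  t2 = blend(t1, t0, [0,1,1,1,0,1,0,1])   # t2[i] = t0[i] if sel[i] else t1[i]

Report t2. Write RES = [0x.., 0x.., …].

t0 = [0x26, 0x96, 0x0b, 0x2a, 0x3e, 0xdb, 0x2c, 0x9f]
t1 = [0x9f, 0x26, 0x2c, 0x96, 0xdb, 0x0b, 0x3e, 0x2a]
t2 = [0x9f, 0x96, 0x0b, 0x2a, 0xdb, 0xdb, 0x3e, 0x9f]

RES = [ 0x9f  0x96  0x0b  0x2a  0xdb  0xdb  0x3e  0x9f ]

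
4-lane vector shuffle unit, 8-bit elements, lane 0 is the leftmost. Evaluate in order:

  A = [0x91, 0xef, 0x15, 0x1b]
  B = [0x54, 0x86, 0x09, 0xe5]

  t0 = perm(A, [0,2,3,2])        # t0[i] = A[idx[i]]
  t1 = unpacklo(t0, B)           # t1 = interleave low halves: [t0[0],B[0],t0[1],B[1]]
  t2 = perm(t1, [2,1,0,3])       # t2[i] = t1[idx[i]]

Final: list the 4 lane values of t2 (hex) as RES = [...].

t0 = [0x91, 0x15, 0x1b, 0x15]
t1 = [0x91, 0x54, 0x15, 0x86]
t2 = [0x15, 0x54, 0x91, 0x86]

RES = [0x15, 0x54, 0x91, 0x86]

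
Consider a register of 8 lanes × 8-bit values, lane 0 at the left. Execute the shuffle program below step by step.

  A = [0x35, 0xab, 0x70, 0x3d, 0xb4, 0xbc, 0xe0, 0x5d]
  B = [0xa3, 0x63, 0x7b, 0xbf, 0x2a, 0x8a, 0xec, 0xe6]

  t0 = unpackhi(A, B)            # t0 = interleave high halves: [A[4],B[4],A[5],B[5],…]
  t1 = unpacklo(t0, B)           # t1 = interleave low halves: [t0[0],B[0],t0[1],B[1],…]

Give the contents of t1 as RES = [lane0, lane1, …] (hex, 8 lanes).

→ t0 |b4|2a|bc|8a|e0|ec|5d|e6|
→ t1 |b4|a3|2a|63|bc|7b|8a|bf|

RES = [ 0xb4  0xa3  0x2a  0x63  0xbc  0x7b  0x8a  0xbf ]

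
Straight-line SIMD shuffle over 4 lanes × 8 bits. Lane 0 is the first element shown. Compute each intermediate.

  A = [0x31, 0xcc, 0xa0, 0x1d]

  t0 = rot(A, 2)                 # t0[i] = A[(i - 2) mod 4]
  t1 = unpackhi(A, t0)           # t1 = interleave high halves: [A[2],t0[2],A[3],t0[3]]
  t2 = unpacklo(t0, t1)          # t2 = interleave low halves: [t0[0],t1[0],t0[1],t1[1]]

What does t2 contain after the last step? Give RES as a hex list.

  t0: a0 1d 31 cc
  t1: a0 31 1d cc
  t2: a0 a0 1d 31

RES = [0xa0, 0xa0, 0x1d, 0x31]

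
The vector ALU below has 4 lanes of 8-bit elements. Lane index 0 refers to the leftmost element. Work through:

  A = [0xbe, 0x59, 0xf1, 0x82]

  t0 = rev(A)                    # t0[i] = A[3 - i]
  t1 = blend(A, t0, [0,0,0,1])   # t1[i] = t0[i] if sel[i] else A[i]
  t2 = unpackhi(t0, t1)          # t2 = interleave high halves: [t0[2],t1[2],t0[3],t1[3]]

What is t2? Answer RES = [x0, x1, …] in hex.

→ t0 |82|f1|59|be|
→ t1 |be|59|f1|be|
→ t2 |59|f1|be|be|

RES = [ 0x59  0xf1  0xbe  0xbe ]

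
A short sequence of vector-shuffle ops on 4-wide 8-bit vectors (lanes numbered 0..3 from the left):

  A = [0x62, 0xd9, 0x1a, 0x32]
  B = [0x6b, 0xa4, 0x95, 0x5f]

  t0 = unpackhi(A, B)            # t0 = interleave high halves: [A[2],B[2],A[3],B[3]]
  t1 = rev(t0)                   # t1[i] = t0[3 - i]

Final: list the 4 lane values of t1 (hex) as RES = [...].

RES = [0x5f, 0x32, 0x95, 0x1a]

  t0: 1a 95 32 5f
  t1: 5f 32 95 1a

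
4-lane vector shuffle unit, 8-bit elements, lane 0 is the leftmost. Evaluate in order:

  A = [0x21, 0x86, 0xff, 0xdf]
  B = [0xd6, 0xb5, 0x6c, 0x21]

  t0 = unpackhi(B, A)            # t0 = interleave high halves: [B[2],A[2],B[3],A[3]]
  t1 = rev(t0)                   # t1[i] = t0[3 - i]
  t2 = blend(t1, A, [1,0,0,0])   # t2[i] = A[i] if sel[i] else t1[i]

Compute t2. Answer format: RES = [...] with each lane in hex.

  t0: 6c ff 21 df
  t1: df 21 ff 6c
  t2: 21 21 ff 6c

RES = [0x21, 0x21, 0xff, 0x6c]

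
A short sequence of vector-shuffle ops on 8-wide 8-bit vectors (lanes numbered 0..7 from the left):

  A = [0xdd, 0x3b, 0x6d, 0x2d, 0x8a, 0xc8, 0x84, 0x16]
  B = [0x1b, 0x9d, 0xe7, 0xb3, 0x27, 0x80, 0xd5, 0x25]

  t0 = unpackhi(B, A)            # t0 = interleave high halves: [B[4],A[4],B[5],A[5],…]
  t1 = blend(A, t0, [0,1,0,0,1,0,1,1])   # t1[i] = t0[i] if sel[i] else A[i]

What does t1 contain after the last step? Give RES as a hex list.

→ t0 |27|8a|80|c8|d5|84|25|16|
→ t1 |dd|8a|6d|2d|d5|c8|25|16|

RES = [0xdd, 0x8a, 0x6d, 0x2d, 0xd5, 0xc8, 0x25, 0x16]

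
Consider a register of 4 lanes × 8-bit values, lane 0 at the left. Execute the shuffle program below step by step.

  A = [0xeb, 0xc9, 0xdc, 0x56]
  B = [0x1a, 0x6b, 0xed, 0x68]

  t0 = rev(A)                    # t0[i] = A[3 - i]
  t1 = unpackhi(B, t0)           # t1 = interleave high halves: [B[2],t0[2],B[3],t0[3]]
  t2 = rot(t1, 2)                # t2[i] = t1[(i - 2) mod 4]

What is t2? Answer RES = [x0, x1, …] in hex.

RES = [0x68, 0xeb, 0xed, 0xc9]

t0 = [0x56, 0xdc, 0xc9, 0xeb]
t1 = [0xed, 0xc9, 0x68, 0xeb]
t2 = [0x68, 0xeb, 0xed, 0xc9]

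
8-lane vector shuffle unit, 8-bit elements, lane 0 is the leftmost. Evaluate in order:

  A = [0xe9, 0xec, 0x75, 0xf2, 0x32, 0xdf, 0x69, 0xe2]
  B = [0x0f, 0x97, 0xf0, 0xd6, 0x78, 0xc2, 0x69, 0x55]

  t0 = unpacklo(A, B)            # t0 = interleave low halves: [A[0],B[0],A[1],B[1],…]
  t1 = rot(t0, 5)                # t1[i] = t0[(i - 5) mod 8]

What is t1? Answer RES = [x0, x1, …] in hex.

→ t0 |e9|0f|ec|97|75|f0|f2|d6|
→ t1 |97|75|f0|f2|d6|e9|0f|ec|

RES = [ 0x97  0x75  0xf0  0xf2  0xd6  0xe9  0x0f  0xec ]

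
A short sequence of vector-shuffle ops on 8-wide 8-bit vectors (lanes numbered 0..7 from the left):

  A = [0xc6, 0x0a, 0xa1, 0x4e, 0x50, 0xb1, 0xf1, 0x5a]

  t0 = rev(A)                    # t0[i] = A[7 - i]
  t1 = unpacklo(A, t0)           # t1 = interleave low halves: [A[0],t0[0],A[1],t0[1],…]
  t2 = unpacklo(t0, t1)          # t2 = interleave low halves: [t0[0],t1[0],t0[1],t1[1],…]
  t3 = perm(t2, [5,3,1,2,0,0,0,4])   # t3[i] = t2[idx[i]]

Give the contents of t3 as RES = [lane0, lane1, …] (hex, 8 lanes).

→ t0 |5a|f1|b1|50|4e|a1|0a|c6|
→ t1 |c6|5a|0a|f1|a1|b1|4e|50|
→ t2 |5a|c6|f1|5a|b1|0a|50|f1|
→ t3 |0a|5a|c6|f1|5a|5a|5a|b1|

RES = [ 0x0a  0x5a  0xc6  0xf1  0x5a  0x5a  0x5a  0xb1 ]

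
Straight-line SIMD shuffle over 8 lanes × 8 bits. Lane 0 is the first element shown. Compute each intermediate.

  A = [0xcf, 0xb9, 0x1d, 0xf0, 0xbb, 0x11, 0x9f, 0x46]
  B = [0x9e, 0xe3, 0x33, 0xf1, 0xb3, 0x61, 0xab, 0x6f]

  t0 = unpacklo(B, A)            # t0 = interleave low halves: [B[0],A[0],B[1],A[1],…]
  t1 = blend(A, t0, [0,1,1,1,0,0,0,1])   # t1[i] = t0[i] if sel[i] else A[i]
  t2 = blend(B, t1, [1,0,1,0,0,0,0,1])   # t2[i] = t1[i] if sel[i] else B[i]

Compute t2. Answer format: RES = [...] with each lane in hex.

RES = [ 0xcf  0xe3  0xe3  0xf1  0xb3  0x61  0xab  0xf0 ]

t0 = [0x9e, 0xcf, 0xe3, 0xb9, 0x33, 0x1d, 0xf1, 0xf0]
t1 = [0xcf, 0xcf, 0xe3, 0xb9, 0xbb, 0x11, 0x9f, 0xf0]
t2 = [0xcf, 0xe3, 0xe3, 0xf1, 0xb3, 0x61, 0xab, 0xf0]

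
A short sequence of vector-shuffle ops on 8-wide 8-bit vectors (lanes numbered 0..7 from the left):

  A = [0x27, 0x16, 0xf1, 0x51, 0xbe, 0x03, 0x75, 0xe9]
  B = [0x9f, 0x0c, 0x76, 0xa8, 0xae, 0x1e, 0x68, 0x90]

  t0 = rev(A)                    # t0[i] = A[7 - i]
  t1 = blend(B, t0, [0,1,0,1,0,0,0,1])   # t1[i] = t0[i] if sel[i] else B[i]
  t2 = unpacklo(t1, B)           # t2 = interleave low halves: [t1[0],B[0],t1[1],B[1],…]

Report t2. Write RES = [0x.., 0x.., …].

t0 = [0xe9, 0x75, 0x03, 0xbe, 0x51, 0xf1, 0x16, 0x27]
t1 = [0x9f, 0x75, 0x76, 0xbe, 0xae, 0x1e, 0x68, 0x27]
t2 = [0x9f, 0x9f, 0x75, 0x0c, 0x76, 0x76, 0xbe, 0xa8]

RES = [ 0x9f  0x9f  0x75  0x0c  0x76  0x76  0xbe  0xa8 ]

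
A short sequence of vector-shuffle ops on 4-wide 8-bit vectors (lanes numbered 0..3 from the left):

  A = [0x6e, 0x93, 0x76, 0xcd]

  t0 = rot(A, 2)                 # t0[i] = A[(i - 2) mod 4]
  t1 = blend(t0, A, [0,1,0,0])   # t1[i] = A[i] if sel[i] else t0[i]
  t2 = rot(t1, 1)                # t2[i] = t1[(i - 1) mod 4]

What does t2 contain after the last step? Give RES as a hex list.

  t0: 76 cd 6e 93
  t1: 76 93 6e 93
  t2: 93 76 93 6e

RES = [0x93, 0x76, 0x93, 0x6e]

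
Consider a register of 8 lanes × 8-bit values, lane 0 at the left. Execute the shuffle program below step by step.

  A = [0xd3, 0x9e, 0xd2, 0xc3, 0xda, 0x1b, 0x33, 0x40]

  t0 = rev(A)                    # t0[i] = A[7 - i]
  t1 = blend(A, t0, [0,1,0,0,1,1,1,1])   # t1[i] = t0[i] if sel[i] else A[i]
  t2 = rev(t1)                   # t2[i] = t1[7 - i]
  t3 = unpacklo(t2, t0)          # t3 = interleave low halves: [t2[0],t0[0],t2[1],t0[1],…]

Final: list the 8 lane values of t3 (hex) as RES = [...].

RES = [ 0xd3  0x40  0x9e  0x33  0xd2  0x1b  0xc3  0xda ]

t0 = [0x40, 0x33, 0x1b, 0xda, 0xc3, 0xd2, 0x9e, 0xd3]
t1 = [0xd3, 0x33, 0xd2, 0xc3, 0xc3, 0xd2, 0x9e, 0xd3]
t2 = [0xd3, 0x9e, 0xd2, 0xc3, 0xc3, 0xd2, 0x33, 0xd3]
t3 = [0xd3, 0x40, 0x9e, 0x33, 0xd2, 0x1b, 0xc3, 0xda]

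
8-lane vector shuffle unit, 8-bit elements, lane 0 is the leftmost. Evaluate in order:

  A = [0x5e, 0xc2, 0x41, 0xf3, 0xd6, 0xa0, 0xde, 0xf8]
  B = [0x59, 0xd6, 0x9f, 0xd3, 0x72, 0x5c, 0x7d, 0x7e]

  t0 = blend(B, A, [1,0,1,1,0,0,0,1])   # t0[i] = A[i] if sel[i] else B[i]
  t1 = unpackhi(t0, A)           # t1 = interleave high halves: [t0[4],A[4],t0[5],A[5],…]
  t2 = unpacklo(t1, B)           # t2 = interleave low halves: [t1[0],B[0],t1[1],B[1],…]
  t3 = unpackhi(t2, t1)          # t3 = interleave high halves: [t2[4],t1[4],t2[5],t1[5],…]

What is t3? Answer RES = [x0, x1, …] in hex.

→ t0 |5e|d6|41|f3|72|5c|7d|f8|
→ t1 |72|d6|5c|a0|7d|de|f8|f8|
→ t2 |72|59|d6|d6|5c|9f|a0|d3|
→ t3 |5c|7d|9f|de|a0|f8|d3|f8|

RES = [ 0x5c  0x7d  0x9f  0xde  0xa0  0xf8  0xd3  0xf8 ]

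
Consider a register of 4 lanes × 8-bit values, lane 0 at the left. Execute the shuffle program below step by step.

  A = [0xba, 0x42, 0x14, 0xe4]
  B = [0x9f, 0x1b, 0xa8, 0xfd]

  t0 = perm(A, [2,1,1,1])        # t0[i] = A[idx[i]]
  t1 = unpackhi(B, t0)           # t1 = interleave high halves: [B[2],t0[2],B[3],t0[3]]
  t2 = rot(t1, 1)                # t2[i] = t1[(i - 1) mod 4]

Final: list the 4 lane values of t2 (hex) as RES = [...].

RES = [ 0x42  0xa8  0x42  0xfd ]

  t0: 14 42 42 42
  t1: a8 42 fd 42
  t2: 42 a8 42 fd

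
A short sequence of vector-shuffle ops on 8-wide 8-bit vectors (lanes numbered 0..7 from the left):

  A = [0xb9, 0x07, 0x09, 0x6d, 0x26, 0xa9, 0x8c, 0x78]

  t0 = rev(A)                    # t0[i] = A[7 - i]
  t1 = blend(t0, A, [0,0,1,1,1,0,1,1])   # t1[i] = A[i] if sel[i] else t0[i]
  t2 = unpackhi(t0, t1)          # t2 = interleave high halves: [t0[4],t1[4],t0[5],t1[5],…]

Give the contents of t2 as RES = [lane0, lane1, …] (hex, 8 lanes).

t0 = [0x78, 0x8c, 0xa9, 0x26, 0x6d, 0x09, 0x07, 0xb9]
t1 = [0x78, 0x8c, 0x09, 0x6d, 0x26, 0x09, 0x8c, 0x78]
t2 = [0x6d, 0x26, 0x09, 0x09, 0x07, 0x8c, 0xb9, 0x78]

RES = [0x6d, 0x26, 0x09, 0x09, 0x07, 0x8c, 0xb9, 0x78]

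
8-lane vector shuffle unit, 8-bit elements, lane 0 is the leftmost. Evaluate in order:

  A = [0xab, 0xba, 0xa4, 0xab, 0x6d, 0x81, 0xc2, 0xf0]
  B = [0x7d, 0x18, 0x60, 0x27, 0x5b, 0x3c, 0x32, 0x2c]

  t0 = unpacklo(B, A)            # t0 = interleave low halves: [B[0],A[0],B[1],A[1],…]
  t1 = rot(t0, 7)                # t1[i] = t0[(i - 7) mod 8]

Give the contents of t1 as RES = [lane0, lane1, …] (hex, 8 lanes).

RES = [0xab, 0x18, 0xba, 0x60, 0xa4, 0x27, 0xab, 0x7d]

t0 = [0x7d, 0xab, 0x18, 0xba, 0x60, 0xa4, 0x27, 0xab]
t1 = [0xab, 0x18, 0xba, 0x60, 0xa4, 0x27, 0xab, 0x7d]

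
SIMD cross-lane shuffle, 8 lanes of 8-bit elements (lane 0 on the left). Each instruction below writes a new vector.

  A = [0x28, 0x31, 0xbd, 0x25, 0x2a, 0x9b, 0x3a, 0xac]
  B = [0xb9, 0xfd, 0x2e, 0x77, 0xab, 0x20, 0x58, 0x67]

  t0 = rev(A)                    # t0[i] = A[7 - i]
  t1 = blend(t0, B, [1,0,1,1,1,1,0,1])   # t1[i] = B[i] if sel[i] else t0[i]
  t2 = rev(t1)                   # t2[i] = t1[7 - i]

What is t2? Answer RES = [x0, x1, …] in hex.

RES = [ 0x67  0x31  0x20  0xab  0x77  0x2e  0x3a  0xb9 ]

→ t0 |ac|3a|9b|2a|25|bd|31|28|
→ t1 |b9|3a|2e|77|ab|20|31|67|
→ t2 |67|31|20|ab|77|2e|3a|b9|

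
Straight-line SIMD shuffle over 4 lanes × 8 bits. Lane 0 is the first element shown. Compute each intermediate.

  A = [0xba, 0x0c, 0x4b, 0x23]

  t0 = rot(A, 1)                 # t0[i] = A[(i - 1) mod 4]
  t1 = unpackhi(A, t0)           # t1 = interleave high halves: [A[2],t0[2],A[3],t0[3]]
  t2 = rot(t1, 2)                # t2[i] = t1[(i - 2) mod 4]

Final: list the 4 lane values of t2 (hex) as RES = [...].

t0 = [0x23, 0xba, 0x0c, 0x4b]
t1 = [0x4b, 0x0c, 0x23, 0x4b]
t2 = [0x23, 0x4b, 0x4b, 0x0c]

RES = [0x23, 0x4b, 0x4b, 0x0c]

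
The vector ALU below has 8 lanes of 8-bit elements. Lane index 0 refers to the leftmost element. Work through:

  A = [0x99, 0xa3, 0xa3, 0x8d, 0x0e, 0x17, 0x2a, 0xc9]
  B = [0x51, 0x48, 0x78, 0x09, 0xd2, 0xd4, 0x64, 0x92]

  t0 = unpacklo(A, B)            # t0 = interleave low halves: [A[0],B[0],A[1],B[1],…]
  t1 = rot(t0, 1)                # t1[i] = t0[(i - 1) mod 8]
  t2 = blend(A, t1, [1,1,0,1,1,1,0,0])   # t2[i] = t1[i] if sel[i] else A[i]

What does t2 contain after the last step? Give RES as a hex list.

t0 = [0x99, 0x51, 0xa3, 0x48, 0xa3, 0x78, 0x8d, 0x09]
t1 = [0x09, 0x99, 0x51, 0xa3, 0x48, 0xa3, 0x78, 0x8d]
t2 = [0x09, 0x99, 0xa3, 0xa3, 0x48, 0xa3, 0x2a, 0xc9]

RES = [0x09, 0x99, 0xa3, 0xa3, 0x48, 0xa3, 0x2a, 0xc9]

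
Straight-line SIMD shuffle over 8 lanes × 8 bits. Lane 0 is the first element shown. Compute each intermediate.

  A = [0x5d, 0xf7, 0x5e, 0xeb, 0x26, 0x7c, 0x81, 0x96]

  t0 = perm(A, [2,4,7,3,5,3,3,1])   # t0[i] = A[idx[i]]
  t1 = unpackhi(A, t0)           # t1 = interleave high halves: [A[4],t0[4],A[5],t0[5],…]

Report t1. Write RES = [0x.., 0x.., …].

RES = [ 0x26  0x7c  0x7c  0xeb  0x81  0xeb  0x96  0xf7 ]

→ t0 |5e|26|96|eb|7c|eb|eb|f7|
→ t1 |26|7c|7c|eb|81|eb|96|f7|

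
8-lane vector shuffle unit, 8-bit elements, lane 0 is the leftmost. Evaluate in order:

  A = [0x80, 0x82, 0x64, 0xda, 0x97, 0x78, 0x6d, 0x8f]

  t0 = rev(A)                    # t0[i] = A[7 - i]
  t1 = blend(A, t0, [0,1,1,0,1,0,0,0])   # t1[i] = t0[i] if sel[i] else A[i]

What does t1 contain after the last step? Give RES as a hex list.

t0 = [0x8f, 0x6d, 0x78, 0x97, 0xda, 0x64, 0x82, 0x80]
t1 = [0x80, 0x6d, 0x78, 0xda, 0xda, 0x78, 0x6d, 0x8f]

RES = [0x80, 0x6d, 0x78, 0xda, 0xda, 0x78, 0x6d, 0x8f]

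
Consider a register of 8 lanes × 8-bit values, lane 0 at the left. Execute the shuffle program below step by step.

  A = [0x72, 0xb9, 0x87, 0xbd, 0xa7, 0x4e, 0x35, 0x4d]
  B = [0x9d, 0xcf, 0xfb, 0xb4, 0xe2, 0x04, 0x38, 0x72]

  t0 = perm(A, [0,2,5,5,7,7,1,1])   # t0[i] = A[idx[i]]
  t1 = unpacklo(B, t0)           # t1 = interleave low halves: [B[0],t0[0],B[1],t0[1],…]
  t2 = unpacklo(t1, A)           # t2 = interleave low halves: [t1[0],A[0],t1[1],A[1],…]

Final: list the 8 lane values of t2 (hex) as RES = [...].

t0 = [0x72, 0x87, 0x4e, 0x4e, 0x4d, 0x4d, 0xb9, 0xb9]
t1 = [0x9d, 0x72, 0xcf, 0x87, 0xfb, 0x4e, 0xb4, 0x4e]
t2 = [0x9d, 0x72, 0x72, 0xb9, 0xcf, 0x87, 0x87, 0xbd]

RES = [0x9d, 0x72, 0x72, 0xb9, 0xcf, 0x87, 0x87, 0xbd]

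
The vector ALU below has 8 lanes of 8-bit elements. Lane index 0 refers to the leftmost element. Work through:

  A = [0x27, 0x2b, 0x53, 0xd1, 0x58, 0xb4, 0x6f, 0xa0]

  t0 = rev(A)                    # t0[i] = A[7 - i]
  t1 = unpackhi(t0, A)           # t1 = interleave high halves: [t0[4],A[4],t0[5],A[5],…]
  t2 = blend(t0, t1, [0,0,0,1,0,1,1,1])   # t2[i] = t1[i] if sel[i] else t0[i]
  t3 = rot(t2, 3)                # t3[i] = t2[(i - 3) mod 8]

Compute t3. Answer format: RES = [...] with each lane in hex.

RES = [0x6f, 0x27, 0xa0, 0xa0, 0x6f, 0xb4, 0xb4, 0xd1]

  t0: a0 6f b4 58 d1 53 2b 27
  t1: d1 58 53 b4 2b 6f 27 a0
  t2: a0 6f b4 b4 d1 6f 27 a0
  t3: 6f 27 a0 a0 6f b4 b4 d1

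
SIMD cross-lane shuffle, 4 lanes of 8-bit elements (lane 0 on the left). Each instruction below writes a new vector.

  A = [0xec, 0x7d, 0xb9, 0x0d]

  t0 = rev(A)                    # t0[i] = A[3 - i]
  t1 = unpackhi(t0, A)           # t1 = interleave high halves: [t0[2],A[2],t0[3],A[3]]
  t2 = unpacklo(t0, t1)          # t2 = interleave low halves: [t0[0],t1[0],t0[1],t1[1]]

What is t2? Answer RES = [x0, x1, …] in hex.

t0 = [0x0d, 0xb9, 0x7d, 0xec]
t1 = [0x7d, 0xb9, 0xec, 0x0d]
t2 = [0x0d, 0x7d, 0xb9, 0xb9]

RES = [ 0x0d  0x7d  0xb9  0xb9 ]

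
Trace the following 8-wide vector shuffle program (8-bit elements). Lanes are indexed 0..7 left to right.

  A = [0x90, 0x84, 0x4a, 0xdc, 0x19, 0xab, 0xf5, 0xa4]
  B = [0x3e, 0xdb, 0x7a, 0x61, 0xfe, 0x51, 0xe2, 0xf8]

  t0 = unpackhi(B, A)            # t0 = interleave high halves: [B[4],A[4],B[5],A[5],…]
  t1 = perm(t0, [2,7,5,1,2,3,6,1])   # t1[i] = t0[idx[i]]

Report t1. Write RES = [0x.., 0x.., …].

  t0: fe 19 51 ab e2 f5 f8 a4
  t1: 51 a4 f5 19 51 ab f8 19

RES = [0x51, 0xa4, 0xf5, 0x19, 0x51, 0xab, 0xf8, 0x19]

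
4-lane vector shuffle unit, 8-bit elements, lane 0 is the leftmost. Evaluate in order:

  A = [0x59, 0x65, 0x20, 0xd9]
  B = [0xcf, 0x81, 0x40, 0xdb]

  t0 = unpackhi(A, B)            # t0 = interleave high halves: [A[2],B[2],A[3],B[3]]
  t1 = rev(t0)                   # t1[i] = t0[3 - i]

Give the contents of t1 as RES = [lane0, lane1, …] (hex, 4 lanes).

  t0: 20 40 d9 db
  t1: db d9 40 20

RES = [0xdb, 0xd9, 0x40, 0x20]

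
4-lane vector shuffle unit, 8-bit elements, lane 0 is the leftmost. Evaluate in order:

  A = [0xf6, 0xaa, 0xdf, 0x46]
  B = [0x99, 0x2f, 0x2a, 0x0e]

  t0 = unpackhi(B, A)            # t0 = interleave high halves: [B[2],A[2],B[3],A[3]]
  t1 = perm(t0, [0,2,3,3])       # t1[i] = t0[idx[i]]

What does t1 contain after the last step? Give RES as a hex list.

RES = [0x2a, 0x0e, 0x46, 0x46]

→ t0 |2a|df|0e|46|
→ t1 |2a|0e|46|46|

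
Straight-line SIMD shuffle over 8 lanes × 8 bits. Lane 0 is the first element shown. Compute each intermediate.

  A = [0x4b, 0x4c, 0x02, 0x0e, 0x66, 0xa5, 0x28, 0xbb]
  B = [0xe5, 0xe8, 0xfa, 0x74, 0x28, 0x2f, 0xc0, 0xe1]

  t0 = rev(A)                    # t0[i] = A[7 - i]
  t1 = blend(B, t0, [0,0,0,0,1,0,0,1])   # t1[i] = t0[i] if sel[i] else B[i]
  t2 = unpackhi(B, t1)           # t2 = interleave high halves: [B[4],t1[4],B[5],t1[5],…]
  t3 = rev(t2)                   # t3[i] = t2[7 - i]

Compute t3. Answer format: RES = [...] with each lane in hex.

  t0: bb 28 a5 66 0e 02 4c 4b
  t1: e5 e8 fa 74 0e 2f c0 4b
  t2: 28 0e 2f 2f c0 c0 e1 4b
  t3: 4b e1 c0 c0 2f 2f 0e 28

RES = [ 0x4b  0xe1  0xc0  0xc0  0x2f  0x2f  0x0e  0x28 ]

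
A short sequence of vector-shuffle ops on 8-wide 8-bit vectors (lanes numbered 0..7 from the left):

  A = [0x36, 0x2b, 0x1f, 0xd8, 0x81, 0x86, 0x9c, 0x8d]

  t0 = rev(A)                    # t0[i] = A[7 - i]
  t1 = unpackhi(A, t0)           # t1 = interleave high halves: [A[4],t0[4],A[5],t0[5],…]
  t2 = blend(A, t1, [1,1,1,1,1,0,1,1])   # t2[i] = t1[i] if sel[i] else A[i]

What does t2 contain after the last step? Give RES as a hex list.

t0 = [0x8d, 0x9c, 0x86, 0x81, 0xd8, 0x1f, 0x2b, 0x36]
t1 = [0x81, 0xd8, 0x86, 0x1f, 0x9c, 0x2b, 0x8d, 0x36]
t2 = [0x81, 0xd8, 0x86, 0x1f, 0x9c, 0x86, 0x8d, 0x36]

RES = [0x81, 0xd8, 0x86, 0x1f, 0x9c, 0x86, 0x8d, 0x36]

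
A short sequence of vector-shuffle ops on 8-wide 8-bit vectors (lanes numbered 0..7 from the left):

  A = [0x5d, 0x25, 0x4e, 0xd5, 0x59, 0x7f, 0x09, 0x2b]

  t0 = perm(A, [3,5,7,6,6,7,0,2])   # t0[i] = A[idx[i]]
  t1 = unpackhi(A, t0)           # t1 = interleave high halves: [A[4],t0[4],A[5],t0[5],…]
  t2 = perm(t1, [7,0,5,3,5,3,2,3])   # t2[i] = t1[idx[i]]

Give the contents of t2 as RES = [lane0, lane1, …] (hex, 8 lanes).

  t0: d5 7f 2b 09 09 2b 5d 4e
  t1: 59 09 7f 2b 09 5d 2b 4e
  t2: 4e 59 5d 2b 5d 2b 7f 2b

RES = [ 0x4e  0x59  0x5d  0x2b  0x5d  0x2b  0x7f  0x2b ]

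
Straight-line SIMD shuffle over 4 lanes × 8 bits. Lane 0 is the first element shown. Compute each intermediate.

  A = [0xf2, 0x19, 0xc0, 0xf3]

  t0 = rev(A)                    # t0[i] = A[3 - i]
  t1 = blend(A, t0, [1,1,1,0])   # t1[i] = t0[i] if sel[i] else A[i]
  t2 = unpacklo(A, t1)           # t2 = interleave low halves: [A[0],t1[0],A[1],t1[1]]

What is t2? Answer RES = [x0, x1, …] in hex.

  t0: f3 c0 19 f2
  t1: f3 c0 19 f3
  t2: f2 f3 19 c0

RES = [0xf2, 0xf3, 0x19, 0xc0]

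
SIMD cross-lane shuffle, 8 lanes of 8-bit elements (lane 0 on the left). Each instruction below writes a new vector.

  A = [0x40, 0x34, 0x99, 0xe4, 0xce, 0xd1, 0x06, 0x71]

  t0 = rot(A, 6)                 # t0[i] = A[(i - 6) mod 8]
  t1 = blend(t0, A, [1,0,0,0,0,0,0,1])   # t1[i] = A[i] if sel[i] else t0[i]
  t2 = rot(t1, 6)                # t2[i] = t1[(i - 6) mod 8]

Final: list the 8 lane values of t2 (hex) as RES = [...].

→ t0 |99|e4|ce|d1|06|71|40|34|
→ t1 |40|e4|ce|d1|06|71|40|71|
→ t2 |ce|d1|06|71|40|71|40|e4|

RES = [ 0xce  0xd1  0x06  0x71  0x40  0x71  0x40  0xe4 ]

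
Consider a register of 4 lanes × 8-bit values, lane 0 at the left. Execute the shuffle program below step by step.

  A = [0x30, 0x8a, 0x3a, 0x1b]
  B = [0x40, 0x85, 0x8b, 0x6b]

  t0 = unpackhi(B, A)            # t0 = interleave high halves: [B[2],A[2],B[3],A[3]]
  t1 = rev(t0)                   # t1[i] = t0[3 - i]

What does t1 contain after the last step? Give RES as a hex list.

RES = [0x1b, 0x6b, 0x3a, 0x8b]

  t0: 8b 3a 6b 1b
  t1: 1b 6b 3a 8b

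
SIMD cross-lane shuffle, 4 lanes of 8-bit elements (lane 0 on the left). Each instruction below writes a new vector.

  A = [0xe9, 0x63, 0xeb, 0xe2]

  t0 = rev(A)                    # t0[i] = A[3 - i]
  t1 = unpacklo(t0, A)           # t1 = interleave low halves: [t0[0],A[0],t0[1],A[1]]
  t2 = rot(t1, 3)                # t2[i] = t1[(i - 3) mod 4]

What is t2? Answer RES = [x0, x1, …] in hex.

RES = [ 0xe9  0xeb  0x63  0xe2 ]

  t0: e2 eb 63 e9
  t1: e2 e9 eb 63
  t2: e9 eb 63 e2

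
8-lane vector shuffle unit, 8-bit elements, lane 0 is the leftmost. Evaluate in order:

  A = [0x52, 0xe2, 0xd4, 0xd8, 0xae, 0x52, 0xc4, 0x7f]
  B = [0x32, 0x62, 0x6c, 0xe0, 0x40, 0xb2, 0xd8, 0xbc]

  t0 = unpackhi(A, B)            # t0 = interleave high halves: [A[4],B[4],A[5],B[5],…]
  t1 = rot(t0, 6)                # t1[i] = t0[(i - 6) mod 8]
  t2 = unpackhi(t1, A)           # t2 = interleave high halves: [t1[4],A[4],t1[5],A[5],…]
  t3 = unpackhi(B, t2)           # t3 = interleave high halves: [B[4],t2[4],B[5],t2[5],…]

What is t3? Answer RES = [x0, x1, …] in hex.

RES = [ 0x40  0xae  0xb2  0xc4  0xd8  0x40  0xbc  0x7f ]

  t0: ae 40 52 b2 c4 d8 7f bc
  t1: 52 b2 c4 d8 7f bc ae 40
  t2: 7f ae bc 52 ae c4 40 7f
  t3: 40 ae b2 c4 d8 40 bc 7f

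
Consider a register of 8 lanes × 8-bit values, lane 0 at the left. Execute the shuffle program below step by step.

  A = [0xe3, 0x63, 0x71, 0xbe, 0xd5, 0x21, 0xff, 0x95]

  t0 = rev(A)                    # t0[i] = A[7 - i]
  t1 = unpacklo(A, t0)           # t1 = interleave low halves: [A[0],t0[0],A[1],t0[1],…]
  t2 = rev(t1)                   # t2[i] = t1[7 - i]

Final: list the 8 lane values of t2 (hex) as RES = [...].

RES = [0xd5, 0xbe, 0x21, 0x71, 0xff, 0x63, 0x95, 0xe3]

t0 = [0x95, 0xff, 0x21, 0xd5, 0xbe, 0x71, 0x63, 0xe3]
t1 = [0xe3, 0x95, 0x63, 0xff, 0x71, 0x21, 0xbe, 0xd5]
t2 = [0xd5, 0xbe, 0x21, 0x71, 0xff, 0x63, 0x95, 0xe3]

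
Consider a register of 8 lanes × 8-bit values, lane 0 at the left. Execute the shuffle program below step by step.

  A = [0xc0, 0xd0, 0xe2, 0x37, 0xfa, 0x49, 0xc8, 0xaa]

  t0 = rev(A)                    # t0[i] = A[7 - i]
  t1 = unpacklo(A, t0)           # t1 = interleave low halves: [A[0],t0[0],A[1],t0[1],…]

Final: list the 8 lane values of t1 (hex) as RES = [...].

RES = [0xc0, 0xaa, 0xd0, 0xc8, 0xe2, 0x49, 0x37, 0xfa]

→ t0 |aa|c8|49|fa|37|e2|d0|c0|
→ t1 |c0|aa|d0|c8|e2|49|37|fa|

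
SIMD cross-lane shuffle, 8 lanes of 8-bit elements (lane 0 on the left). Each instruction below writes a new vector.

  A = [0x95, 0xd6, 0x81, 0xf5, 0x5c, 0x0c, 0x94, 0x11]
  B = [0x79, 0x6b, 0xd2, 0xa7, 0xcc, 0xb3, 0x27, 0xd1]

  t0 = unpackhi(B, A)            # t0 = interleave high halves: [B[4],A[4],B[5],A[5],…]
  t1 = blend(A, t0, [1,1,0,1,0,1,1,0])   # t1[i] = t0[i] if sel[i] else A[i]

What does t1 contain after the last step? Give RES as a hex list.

RES = [ 0xcc  0x5c  0x81  0x0c  0x5c  0x94  0xd1  0x11 ]

  t0: cc 5c b3 0c 27 94 d1 11
  t1: cc 5c 81 0c 5c 94 d1 11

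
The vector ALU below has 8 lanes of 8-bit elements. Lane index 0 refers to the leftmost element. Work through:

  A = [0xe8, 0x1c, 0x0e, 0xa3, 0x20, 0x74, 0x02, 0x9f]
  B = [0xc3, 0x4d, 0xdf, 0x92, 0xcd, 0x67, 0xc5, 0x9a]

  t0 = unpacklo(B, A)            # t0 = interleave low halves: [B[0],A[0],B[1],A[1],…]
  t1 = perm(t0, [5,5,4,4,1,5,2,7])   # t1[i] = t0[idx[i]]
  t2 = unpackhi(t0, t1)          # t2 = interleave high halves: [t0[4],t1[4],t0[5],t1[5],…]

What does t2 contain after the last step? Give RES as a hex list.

RES = [ 0xdf  0xe8  0x0e  0x0e  0x92  0x4d  0xa3  0xa3 ]

  t0: c3 e8 4d 1c df 0e 92 a3
  t1: 0e 0e df df e8 0e 4d a3
  t2: df e8 0e 0e 92 4d a3 a3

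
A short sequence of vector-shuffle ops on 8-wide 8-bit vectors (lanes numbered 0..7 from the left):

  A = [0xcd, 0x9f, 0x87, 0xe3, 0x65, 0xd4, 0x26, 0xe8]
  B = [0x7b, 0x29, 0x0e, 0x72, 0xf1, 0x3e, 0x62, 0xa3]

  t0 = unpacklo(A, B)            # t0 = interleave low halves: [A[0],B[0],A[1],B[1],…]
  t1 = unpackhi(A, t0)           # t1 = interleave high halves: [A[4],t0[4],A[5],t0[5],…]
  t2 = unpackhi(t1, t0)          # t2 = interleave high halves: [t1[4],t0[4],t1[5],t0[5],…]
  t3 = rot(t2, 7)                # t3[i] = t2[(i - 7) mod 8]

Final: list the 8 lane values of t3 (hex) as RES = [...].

RES = [ 0x87  0xe3  0x0e  0xe8  0xe3  0x72  0x72  0x26 ]

  t0: cd 7b 9f 29 87 0e e3 72
  t1: 65 87 d4 0e 26 e3 e8 72
  t2: 26 87 e3 0e e8 e3 72 72
  t3: 87 e3 0e e8 e3 72 72 26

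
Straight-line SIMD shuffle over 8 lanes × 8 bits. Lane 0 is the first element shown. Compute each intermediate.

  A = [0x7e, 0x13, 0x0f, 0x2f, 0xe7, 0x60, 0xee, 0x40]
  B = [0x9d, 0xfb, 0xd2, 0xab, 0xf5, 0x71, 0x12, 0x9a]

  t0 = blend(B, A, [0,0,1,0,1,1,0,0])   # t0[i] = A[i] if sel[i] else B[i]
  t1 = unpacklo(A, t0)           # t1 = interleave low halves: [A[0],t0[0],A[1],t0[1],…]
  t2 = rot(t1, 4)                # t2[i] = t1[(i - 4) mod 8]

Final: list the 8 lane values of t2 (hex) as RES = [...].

t0 = [0x9d, 0xfb, 0x0f, 0xab, 0xe7, 0x60, 0x12, 0x9a]
t1 = [0x7e, 0x9d, 0x13, 0xfb, 0x0f, 0x0f, 0x2f, 0xab]
t2 = [0x0f, 0x0f, 0x2f, 0xab, 0x7e, 0x9d, 0x13, 0xfb]

RES = [0x0f, 0x0f, 0x2f, 0xab, 0x7e, 0x9d, 0x13, 0xfb]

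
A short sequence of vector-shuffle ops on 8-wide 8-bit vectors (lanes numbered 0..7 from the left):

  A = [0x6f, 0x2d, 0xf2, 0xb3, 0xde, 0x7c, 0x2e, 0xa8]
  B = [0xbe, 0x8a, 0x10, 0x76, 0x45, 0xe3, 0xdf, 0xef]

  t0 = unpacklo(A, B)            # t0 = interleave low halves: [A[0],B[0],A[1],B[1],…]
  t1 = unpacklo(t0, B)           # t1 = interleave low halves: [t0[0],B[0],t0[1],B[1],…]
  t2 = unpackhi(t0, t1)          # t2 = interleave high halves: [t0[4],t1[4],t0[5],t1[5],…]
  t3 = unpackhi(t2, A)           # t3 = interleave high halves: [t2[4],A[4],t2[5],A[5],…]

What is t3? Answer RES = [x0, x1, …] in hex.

t0 = [0x6f, 0xbe, 0x2d, 0x8a, 0xf2, 0x10, 0xb3, 0x76]
t1 = [0x6f, 0xbe, 0xbe, 0x8a, 0x2d, 0x10, 0x8a, 0x76]
t2 = [0xf2, 0x2d, 0x10, 0x10, 0xb3, 0x8a, 0x76, 0x76]
t3 = [0xb3, 0xde, 0x8a, 0x7c, 0x76, 0x2e, 0x76, 0xa8]

RES = [ 0xb3  0xde  0x8a  0x7c  0x76  0x2e  0x76  0xa8 ]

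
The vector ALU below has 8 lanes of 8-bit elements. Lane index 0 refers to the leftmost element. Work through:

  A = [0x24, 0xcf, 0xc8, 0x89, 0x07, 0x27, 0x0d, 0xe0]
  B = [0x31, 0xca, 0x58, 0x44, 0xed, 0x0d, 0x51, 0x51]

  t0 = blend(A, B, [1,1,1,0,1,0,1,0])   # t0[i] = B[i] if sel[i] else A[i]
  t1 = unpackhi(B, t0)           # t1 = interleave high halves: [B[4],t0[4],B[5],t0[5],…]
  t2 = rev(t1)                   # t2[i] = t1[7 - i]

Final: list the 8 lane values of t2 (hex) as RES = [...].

→ t0 |31|ca|58|89|ed|27|51|e0|
→ t1 |ed|ed|0d|27|51|51|51|e0|
→ t2 |e0|51|51|51|27|0d|ed|ed|

RES = [ 0xe0  0x51  0x51  0x51  0x27  0x0d  0xed  0xed ]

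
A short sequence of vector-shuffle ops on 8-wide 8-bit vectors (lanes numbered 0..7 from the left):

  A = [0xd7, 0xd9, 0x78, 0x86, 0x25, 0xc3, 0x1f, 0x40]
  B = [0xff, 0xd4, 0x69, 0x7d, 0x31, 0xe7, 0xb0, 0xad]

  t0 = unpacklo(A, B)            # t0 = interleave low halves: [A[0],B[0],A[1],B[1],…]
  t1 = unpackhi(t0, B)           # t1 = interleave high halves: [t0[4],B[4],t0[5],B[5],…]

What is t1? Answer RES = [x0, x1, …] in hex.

RES = [0x78, 0x31, 0x69, 0xe7, 0x86, 0xb0, 0x7d, 0xad]

t0 = [0xd7, 0xff, 0xd9, 0xd4, 0x78, 0x69, 0x86, 0x7d]
t1 = [0x78, 0x31, 0x69, 0xe7, 0x86, 0xb0, 0x7d, 0xad]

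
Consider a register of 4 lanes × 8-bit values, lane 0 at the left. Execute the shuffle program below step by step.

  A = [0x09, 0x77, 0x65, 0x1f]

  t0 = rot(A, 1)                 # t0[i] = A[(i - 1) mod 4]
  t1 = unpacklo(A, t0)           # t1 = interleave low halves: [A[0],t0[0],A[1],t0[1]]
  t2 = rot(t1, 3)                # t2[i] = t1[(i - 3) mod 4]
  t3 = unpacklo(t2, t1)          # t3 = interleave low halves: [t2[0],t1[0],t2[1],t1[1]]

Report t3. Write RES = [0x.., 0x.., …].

RES = [ 0x1f  0x09  0x77  0x1f ]

t0 = [0x1f, 0x09, 0x77, 0x65]
t1 = [0x09, 0x1f, 0x77, 0x09]
t2 = [0x1f, 0x77, 0x09, 0x09]
t3 = [0x1f, 0x09, 0x77, 0x1f]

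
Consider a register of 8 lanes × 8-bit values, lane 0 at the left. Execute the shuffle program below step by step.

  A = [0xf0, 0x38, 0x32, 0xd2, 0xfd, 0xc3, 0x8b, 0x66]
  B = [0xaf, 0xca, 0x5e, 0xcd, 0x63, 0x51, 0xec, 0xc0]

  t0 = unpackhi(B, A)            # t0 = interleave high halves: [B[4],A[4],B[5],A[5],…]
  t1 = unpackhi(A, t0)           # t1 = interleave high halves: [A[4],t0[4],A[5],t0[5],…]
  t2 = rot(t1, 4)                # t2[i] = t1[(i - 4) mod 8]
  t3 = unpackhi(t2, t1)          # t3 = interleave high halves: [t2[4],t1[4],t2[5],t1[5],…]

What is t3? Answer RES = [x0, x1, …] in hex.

  t0: 63 fd 51 c3 ec 8b c0 66
  t1: fd ec c3 8b 8b c0 66 66
  t2: 8b c0 66 66 fd ec c3 8b
  t3: fd 8b ec c0 c3 66 8b 66

RES = [0xfd, 0x8b, 0xec, 0xc0, 0xc3, 0x66, 0x8b, 0x66]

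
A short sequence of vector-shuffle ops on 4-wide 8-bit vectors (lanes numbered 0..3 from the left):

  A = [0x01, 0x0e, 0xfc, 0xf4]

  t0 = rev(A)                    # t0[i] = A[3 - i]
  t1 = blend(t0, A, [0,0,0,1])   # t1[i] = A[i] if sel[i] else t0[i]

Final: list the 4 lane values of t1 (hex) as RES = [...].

t0 = [0xf4, 0xfc, 0x0e, 0x01]
t1 = [0xf4, 0xfc, 0x0e, 0xf4]

RES = [ 0xf4  0xfc  0x0e  0xf4 ]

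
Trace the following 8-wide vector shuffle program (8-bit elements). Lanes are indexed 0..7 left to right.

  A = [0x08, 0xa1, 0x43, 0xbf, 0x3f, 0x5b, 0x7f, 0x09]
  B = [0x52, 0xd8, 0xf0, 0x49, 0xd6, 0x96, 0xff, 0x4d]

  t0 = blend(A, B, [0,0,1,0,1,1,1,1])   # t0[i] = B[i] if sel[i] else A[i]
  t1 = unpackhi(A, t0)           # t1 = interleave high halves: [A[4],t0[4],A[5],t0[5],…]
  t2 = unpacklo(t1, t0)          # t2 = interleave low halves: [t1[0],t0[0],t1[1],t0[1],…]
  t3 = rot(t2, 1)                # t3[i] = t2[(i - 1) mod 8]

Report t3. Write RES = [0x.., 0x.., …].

  t0: 08 a1 f0 bf d6 96 ff 4d
  t1: 3f d6 5b 96 7f ff 09 4d
  t2: 3f 08 d6 a1 5b f0 96 bf
  t3: bf 3f 08 d6 a1 5b f0 96

RES = [ 0xbf  0x3f  0x08  0xd6  0xa1  0x5b  0xf0  0x96 ]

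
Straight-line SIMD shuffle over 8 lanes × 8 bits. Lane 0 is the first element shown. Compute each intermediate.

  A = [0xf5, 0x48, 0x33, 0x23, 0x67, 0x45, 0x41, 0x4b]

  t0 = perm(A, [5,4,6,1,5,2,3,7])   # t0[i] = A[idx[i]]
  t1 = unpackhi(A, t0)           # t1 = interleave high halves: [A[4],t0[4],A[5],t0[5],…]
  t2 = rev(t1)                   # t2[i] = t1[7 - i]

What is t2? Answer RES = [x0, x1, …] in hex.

t0 = [0x45, 0x67, 0x41, 0x48, 0x45, 0x33, 0x23, 0x4b]
t1 = [0x67, 0x45, 0x45, 0x33, 0x41, 0x23, 0x4b, 0x4b]
t2 = [0x4b, 0x4b, 0x23, 0x41, 0x33, 0x45, 0x45, 0x67]

RES = [0x4b, 0x4b, 0x23, 0x41, 0x33, 0x45, 0x45, 0x67]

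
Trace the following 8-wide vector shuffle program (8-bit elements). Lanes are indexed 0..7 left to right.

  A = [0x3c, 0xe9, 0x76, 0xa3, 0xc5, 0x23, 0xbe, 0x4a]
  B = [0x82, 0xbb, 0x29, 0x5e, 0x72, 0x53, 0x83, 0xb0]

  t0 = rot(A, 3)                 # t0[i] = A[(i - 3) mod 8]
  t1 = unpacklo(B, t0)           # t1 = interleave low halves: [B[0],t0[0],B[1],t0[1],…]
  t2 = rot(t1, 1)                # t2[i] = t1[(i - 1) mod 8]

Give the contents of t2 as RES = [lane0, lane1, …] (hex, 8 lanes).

t0 = [0x23, 0xbe, 0x4a, 0x3c, 0xe9, 0x76, 0xa3, 0xc5]
t1 = [0x82, 0x23, 0xbb, 0xbe, 0x29, 0x4a, 0x5e, 0x3c]
t2 = [0x3c, 0x82, 0x23, 0xbb, 0xbe, 0x29, 0x4a, 0x5e]

RES = [ 0x3c  0x82  0x23  0xbb  0xbe  0x29  0x4a  0x5e ]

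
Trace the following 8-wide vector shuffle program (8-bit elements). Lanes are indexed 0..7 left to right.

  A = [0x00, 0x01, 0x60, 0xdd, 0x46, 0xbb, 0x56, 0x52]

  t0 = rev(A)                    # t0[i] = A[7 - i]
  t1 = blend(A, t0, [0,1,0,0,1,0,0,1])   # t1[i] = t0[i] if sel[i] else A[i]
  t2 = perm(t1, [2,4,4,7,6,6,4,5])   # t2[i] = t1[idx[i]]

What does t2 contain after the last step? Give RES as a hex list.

RES = [ 0x60  0xdd  0xdd  0x00  0x56  0x56  0xdd  0xbb ]

→ t0 |52|56|bb|46|dd|60|01|00|
→ t1 |00|56|60|dd|dd|bb|56|00|
→ t2 |60|dd|dd|00|56|56|dd|bb|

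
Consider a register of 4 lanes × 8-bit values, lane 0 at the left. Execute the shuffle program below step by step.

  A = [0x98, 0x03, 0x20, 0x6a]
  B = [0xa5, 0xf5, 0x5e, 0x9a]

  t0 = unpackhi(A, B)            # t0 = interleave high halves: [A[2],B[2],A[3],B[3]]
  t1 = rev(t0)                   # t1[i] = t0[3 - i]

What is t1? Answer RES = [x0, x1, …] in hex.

RES = [0x9a, 0x6a, 0x5e, 0x20]

  t0: 20 5e 6a 9a
  t1: 9a 6a 5e 20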